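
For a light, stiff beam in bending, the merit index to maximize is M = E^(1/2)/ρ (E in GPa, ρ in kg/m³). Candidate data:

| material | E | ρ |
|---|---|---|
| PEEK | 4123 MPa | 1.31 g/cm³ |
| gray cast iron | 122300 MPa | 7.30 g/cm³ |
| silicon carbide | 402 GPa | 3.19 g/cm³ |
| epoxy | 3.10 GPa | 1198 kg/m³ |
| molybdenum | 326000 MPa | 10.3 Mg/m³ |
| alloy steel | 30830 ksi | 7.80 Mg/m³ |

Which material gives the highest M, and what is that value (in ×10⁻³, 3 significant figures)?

silicon carbide, M = 6.29×10⁻³

Convert each candidate to consistent units, then evaluate M:
  PEEK: E = 4.123 GPa, ρ = 1310 kg/m³
  gray cast iron: E = 122.3 GPa, ρ = 7300 kg/m³
  silicon carbide: E = 402.0 GPa, ρ = 3190 kg/m³
  epoxy: E = 3.100 GPa, ρ = 1198 kg/m³
  molybdenum: E = 326.0 GPa, ρ = 10300 kg/m³
  alloy steel: E = 212.6 GPa, ρ = 7800 kg/m³
  silicon carbide: M = 6.29×10⁻³
  alloy steel: M = 1.87×10⁻³
  molybdenum: M = 1.75×10⁻³
  PEEK: M = 1.55×10⁻³
  gray cast iron: M = 1.51×10⁻³
  epoxy: M = 1.47×10⁻³
Silicon carbide ranks first.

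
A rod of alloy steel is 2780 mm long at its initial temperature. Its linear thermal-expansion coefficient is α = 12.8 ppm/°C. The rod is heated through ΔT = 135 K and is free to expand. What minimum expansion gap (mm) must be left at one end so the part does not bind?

ΔL = α·L₀·ΔT = 12.8×10⁻⁶ × 2780 mm × 135.0 K = 4.80 mm.

4.80 mm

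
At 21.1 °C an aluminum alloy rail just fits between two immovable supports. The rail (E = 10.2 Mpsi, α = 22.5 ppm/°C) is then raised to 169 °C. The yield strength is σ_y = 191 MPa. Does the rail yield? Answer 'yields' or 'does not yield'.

yields

E = 10.2 Mpsi = 70.33 GPa.
ΔT = 147.9 K. Constrained thermal stress σ = E·α·ΔT = 70.33×10³ MPa × 22.5×10⁻⁶ × 147.9 = 234 MPa (compressive).
Compare to σ_y = 191 MPa: σ ≥ σ_y, so it yields.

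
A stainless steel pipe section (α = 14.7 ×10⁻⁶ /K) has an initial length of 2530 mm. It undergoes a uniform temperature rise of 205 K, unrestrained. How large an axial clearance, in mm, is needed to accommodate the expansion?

ΔL = α·L₀·ΔT = 14.7×10⁻⁶ × 2530 mm × 205.0 K = 7.62 mm.

7.62 mm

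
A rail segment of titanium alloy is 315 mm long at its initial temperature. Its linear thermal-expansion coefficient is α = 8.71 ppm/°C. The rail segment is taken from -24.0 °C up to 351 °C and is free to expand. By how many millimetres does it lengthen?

ΔT = 351 − (-24.0) = 375.0 K.
ΔL = α·L₀·ΔT = 8.71×10⁻⁶ × 315 mm × 375.0 K = 1.03 mm.

1.03 mm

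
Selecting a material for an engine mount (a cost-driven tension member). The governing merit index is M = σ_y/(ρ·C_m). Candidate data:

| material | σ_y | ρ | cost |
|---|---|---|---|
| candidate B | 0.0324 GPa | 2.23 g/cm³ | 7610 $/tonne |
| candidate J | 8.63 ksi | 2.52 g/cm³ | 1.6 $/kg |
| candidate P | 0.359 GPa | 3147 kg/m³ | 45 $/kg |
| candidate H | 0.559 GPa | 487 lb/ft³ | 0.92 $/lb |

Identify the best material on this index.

Normalizing units and computing the index:
  candidate B: σ_y = 32.40 MPa, ρ = 2230 kg/m³, cost = 7.610 $/kg
  candidate J: σ_y = 59.50 MPa, ρ = 2520 kg/m³, cost = 1.600 $/kg
  candidate P: σ_y = 359.0 MPa, ρ = 3147 kg/m³, cost = 45.00 $/kg
  candidate H: σ_y = 559.0 MPa, ρ = 7801 kg/m³, cost = 2.028 $/kg
  candidate H: M = 35.3 kN·m per $
  candidate J: M = 14.8 kN·m per $
  candidate P: M = 2.54 kN·m per $
  candidate B: M = 1.91 kN·m per $
The maximum is for candidate H.

candidate H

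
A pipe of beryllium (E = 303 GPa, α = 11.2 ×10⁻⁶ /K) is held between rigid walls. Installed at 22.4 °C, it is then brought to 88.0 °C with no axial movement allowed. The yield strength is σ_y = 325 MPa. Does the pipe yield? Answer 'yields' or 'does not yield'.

ΔT = 65.60 K. Constrained thermal stress σ = E·α·ΔT = 303.0×10³ MPa × 11.2×10⁻⁶ × 65.60 = 223 MPa (compressive).
Compare to σ_y = 325 MPa: σ < σ_y, so it does not yield.

does not yield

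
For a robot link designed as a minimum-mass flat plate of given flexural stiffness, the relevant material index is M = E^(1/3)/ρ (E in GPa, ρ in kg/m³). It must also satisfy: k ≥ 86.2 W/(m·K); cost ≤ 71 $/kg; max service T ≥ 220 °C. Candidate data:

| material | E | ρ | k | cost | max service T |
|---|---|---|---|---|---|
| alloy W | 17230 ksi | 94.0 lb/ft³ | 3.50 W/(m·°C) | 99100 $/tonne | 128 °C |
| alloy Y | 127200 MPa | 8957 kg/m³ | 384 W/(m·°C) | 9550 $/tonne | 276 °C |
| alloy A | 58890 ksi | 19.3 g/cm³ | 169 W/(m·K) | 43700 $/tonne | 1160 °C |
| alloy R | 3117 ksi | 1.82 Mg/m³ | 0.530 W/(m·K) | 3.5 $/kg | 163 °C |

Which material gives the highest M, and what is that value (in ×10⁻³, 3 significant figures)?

Screen on constraints: k ≥ 86.2 W/(m·K); cost ≤ 71 $/kg; max service T ≥ 220 °C. Survivors: alloy Y, alloy A.
After converting to SI:
  alloy Y: E = 127.2 GPa, ρ = 8957 kg/m³
  alloy A: E = 406.0 GPa, ρ = 19300 kg/m³
  alloy Y: M = 0.561×10⁻³
  alloy A: M = 0.384×10⁻³
Highest index: alloy Y.

alloy Y, M = 0.561×10⁻³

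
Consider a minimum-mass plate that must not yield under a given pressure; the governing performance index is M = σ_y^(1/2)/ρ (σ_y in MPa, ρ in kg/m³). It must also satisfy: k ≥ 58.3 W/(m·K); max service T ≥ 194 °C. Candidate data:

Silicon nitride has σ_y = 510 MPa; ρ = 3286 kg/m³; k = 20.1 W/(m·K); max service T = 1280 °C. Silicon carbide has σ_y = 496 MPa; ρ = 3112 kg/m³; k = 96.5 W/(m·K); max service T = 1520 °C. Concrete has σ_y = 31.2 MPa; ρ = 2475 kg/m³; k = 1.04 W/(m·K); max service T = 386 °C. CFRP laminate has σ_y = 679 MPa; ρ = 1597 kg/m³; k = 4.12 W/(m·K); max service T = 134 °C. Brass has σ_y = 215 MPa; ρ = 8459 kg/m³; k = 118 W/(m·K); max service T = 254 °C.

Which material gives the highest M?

silicon carbide

Screen on constraints: k ≥ 58.3 W/(m·K); max service T ≥ 194 °C. Survivors: silicon carbide, brass.
Computing M directly (units already consistent):
  silicon carbide: M = 7.16×10⁻³
  brass: M = 1.73×10⁻³
Silicon carbide has the largest M.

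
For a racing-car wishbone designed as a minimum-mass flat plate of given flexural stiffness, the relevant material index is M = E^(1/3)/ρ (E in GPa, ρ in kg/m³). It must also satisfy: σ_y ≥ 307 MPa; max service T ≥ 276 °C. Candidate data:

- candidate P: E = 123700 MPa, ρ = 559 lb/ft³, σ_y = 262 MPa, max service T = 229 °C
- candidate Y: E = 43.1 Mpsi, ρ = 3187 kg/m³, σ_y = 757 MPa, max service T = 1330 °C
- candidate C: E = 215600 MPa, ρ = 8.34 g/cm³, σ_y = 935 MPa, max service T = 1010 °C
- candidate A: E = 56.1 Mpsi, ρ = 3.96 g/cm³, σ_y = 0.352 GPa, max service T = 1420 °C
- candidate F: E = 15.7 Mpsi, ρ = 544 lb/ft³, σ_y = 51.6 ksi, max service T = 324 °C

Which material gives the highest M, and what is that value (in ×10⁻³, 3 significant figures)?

Screen on constraints: σ_y ≥ 307 MPa; max service T ≥ 276 °C. Survivors: candidate Y, candidate C, candidate A, candidate F.
Convert each candidate to consistent units, then evaluate M:
  candidate Y: E = 297.2 GPa, ρ = 3187 kg/m³
  candidate C: E = 215.6 GPa, ρ = 8340 kg/m³
  candidate A: E = 386.8 GPa, ρ = 3960 kg/m³
  candidate F: E = 108.2 GPa, ρ = 8714 kg/m³
  candidate Y: M = 2.09×10⁻³
  candidate A: M = 1.84×10⁻³
  candidate C: M = 0.719×10⁻³
  candidate F: M = 0.547×10⁻³
The maximum is for candidate Y.

candidate Y, M = 2.09×10⁻³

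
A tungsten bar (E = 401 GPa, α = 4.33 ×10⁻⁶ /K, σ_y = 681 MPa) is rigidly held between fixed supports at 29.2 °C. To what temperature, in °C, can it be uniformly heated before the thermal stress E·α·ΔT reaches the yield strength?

421 °C

E·α·ΔT = 681.0 MPa ⇒ ΔT = 681.0 / (401.0×10³ × 4.33×10⁻⁶) = 392.2 K.
T = 29.2 + 392.2 = 421.4 °C.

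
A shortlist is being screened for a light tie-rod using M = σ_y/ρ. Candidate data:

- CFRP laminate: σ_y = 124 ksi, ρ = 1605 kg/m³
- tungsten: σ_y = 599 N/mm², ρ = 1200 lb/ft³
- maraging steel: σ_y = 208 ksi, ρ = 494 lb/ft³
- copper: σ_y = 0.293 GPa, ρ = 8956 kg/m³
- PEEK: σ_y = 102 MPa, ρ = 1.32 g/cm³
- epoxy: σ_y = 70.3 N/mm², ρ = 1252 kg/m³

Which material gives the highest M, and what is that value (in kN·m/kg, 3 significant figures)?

Normalizing units and computing the index:
  CFRP laminate: σ_y = 855.0 MPa, ρ = 1605 kg/m³
  tungsten: σ_y = 599.0 MPa, ρ = 19220 kg/m³
  maraging steel: σ_y = 1434 MPa, ρ = 7913 kg/m³
  copper: σ_y = 293.0 MPa, ρ = 8956 kg/m³
  PEEK: σ_y = 102.0 MPa, ρ = 1320 kg/m³
  epoxy: σ_y = 70.30 MPa, ρ = 1252 kg/m³
  CFRP laminate: M = 533 kN·m/kg
  maraging steel: M = 181 kN·m/kg
  PEEK: M = 77.3 kN·m/kg
  epoxy: M = 56.2 kN·m/kg
  copper: M = 32.7 kN·m/kg
  tungsten: M = 31.2 kN·m/kg
The maximum is for CFRP laminate.

CFRP laminate, M = 533 kN·m/kg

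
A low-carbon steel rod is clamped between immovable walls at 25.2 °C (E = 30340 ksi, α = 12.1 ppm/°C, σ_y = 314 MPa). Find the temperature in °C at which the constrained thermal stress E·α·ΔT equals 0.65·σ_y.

106 °C

E = 30340 ksi = 209.2 GPa.
E·α·ΔT = 204.1 MPa ⇒ ΔT = 204.1 / (209.2×10³ × 12.1×10⁻⁶) = 80.63 K.
T = 25.2 + 80.63 = 105.8 °C.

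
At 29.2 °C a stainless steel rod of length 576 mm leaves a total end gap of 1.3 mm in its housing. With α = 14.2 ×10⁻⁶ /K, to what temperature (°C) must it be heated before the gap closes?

α·L₀·ΔT = 1.3 mm ⇒ ΔT = 1.3 / (14.2×10⁻⁶ × 576.0) = 158.9 K.
T = 29.2 + 158.9 = 188.1 °C.

188 °C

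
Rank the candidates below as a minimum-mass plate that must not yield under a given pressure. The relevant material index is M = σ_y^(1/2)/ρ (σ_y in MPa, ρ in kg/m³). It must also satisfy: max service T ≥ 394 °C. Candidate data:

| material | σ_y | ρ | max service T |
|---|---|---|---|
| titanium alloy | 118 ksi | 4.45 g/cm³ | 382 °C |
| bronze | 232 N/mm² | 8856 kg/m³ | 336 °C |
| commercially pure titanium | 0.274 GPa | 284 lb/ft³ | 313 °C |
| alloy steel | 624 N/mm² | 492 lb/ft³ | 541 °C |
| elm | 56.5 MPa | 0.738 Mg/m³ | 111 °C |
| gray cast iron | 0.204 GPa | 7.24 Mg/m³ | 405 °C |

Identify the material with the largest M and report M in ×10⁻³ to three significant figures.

Screen on constraints: max service T ≥ 394 °C. Survivors: alloy steel, gray cast iron.
Putting every candidate on a common basis:
  alloy steel: σ_y = 624.0 MPa, ρ = 7881 kg/m³
  gray cast iron: σ_y = 204.0 MPa, ρ = 7240 kg/m³
  alloy steel: M = 3.17×10⁻³
  gray cast iron: M = 1.97×10⁻³
Highest index: alloy steel.

alloy steel, M = 3.17×10⁻³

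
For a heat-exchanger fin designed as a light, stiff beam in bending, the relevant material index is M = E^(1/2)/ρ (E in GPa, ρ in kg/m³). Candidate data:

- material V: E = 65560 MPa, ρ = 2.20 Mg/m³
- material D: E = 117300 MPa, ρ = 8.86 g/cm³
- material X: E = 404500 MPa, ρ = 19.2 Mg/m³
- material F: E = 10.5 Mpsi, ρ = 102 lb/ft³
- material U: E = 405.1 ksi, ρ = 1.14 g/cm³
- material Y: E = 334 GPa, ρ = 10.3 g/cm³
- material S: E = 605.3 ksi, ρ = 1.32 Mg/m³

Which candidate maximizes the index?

Normalizing units and computing the index:
  material V: E = 65.56 GPa, ρ = 2200 kg/m³
  material D: E = 117.3 GPa, ρ = 8860 kg/m³
  material X: E = 404.5 GPa, ρ = 19200 kg/m³
  material F: E = 72.39 GPa, ρ = 1634 kg/m³
  material U: E = 2.793 GPa, ρ = 1140 kg/m³
  material Y: E = 334.0 GPa, ρ = 10300 kg/m³
  material S: E = 4.173 GPa, ρ = 1320 kg/m³
  material F: M = 5.21×10⁻³
  material V: M = 3.68×10⁻³
  material Y: M = 1.77×10⁻³
  material S: M = 1.55×10⁻³
  material U: M = 1.47×10⁻³
  material D: M = 1.22×10⁻³
  material X: M = 1.05×10⁻³
The maximum is for material F.

material F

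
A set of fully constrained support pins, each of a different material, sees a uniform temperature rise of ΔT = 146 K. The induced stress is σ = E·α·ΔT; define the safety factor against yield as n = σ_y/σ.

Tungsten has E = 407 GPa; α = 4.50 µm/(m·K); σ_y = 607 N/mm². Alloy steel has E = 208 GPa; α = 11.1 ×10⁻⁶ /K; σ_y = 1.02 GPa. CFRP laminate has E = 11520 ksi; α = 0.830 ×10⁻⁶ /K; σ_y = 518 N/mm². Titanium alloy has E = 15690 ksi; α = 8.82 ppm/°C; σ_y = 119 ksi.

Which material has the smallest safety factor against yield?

Per material, after unit conversion:
  tungsten: E = 407.0, α = 4.50, σ_y = 607.0 → σ = 267 MPa, n = 2.27
  alloy steel: E = 208.0, α = 11.1, σ_y = 1020 → σ = 337 MPa, n = 3.03
  CFRP laminate: E = 79.43, α = 0.830, σ_y = 518.0 → σ = 9.63 MPa, n = 53.8
  titanium alloy: E = 108.2, α = 8.82, σ_y = 820.5 → σ = 139 MPa, n = 5.89
Smallest n: tungsten with n = 2.27.

tungsten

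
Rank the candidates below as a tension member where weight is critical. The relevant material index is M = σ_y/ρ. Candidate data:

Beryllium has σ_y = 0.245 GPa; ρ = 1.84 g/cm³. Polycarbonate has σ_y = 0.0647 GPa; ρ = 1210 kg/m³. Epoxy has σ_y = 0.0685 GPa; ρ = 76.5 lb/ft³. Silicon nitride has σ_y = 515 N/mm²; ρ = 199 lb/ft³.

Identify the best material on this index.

silicon nitride

Normalizing units and computing the index:
  beryllium: σ_y = 245.0 MPa, ρ = 1840 kg/m³
  polycarbonate: σ_y = 64.70 MPa, ρ = 1210 kg/m³
  epoxy: σ_y = 68.50 MPa, ρ = 1225 kg/m³
  silicon nitride: σ_y = 515.0 MPa, ρ = 3188 kg/m³
  silicon nitride: M = 162 kN·m/kg
  beryllium: M = 133 kN·m/kg
  epoxy: M = 55.9 kN·m/kg
  polycarbonate: M = 53.5 kN·m/kg
Silicon nitride ranks first.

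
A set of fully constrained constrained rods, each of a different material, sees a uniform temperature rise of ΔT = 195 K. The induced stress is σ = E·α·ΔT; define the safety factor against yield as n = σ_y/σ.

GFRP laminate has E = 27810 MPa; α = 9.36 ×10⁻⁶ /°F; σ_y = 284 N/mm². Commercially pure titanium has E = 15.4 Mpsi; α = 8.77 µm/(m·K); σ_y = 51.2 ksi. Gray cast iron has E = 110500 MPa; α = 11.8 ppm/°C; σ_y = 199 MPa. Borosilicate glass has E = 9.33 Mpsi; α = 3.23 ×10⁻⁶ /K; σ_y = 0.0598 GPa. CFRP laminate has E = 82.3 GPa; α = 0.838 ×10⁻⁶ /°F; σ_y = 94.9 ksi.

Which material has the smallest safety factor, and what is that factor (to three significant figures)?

gray cast iron, n = 0.783

With everything in SI (GPa, ×10⁻⁶/K, MPa):
  GFRP laminate: E = 27.81, α = 16.8, σ_y = 284.0 → σ = 91.4 MPa, n = 3.11
  commercially pure titanium: E = 106.2, α = 8.77, σ_y = 353.0 → σ = 182 MPa, n = 1.94
  gray cast iron: E = 110.5, α = 11.8, σ_y = 199.0 → σ = 254 MPa, n = 0.783
  borosilicate glass: E = 64.33, α = 3.23, σ_y = 59.80 → σ = 40.5 MPa, n = 1.48
  CFRP laminate: E = 82.30, α = 1.51, σ_y = 654.3 → σ = 24.2 MPa, n = 27.0
Smallest n: gray cast iron with n = 0.783.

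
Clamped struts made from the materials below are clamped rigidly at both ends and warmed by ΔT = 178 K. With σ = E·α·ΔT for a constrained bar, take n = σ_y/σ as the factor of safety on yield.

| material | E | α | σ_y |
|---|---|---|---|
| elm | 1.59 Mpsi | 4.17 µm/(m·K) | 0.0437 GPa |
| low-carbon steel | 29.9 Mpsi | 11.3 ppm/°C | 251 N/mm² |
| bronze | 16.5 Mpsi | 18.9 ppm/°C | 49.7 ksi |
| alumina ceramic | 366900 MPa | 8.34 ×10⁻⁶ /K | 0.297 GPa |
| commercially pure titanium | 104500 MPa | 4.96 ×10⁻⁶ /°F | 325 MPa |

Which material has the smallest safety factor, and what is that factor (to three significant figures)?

With everything in SI (GPa, ×10⁻⁶/K, MPa):
  elm: E = 10.96, α = 4.17, σ_y = 43.70 → σ = 8.14 MPa, n = 5.37
  low-carbon steel: E = 206.2, α = 11.3, σ_y = 251.0 → σ = 415 MPa, n = 0.605
  bronze: E = 113.8, α = 18.9, σ_y = 342.7 → σ = 383 MPa, n = 0.895
  alumina ceramic: E = 366.9, α = 8.34, σ_y = 297.0 → σ = 545 MPa, n = 0.545
  commercially pure titanium: E = 104.5, α = 8.93, σ_y = 325.0 → σ = 166 MPa, n = 1.96
Smallest n: alumina ceramic with n = 0.545.

alumina ceramic, n = 0.545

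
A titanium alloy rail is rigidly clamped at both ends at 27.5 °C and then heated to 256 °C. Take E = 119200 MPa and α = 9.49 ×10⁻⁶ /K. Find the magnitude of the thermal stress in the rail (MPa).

E = 119200 MPa = 119.2 GPa.
ΔT = 228.5 K. Constrained thermal stress σ = E·α·ΔT = 119.2×10³ MPa × 9.49×10⁻⁶ × 228.5 = 258 MPa (compressive).

258 MPa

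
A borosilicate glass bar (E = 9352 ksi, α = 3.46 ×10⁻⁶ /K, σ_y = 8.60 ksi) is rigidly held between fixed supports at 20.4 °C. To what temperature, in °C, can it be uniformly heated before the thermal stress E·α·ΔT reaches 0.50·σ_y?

153 °C

E = 9352 ksi = 64.48 GPa.
σ_y = 8.60 ksi = 59.29 MPa.
E·α·ΔT = 29.65 MPa ⇒ ΔT = 29.65 / (64.48×10³ × 3.46×10⁻⁶) = 132.9 K.
T = 20.4 + 132.9 = 153.3 °C.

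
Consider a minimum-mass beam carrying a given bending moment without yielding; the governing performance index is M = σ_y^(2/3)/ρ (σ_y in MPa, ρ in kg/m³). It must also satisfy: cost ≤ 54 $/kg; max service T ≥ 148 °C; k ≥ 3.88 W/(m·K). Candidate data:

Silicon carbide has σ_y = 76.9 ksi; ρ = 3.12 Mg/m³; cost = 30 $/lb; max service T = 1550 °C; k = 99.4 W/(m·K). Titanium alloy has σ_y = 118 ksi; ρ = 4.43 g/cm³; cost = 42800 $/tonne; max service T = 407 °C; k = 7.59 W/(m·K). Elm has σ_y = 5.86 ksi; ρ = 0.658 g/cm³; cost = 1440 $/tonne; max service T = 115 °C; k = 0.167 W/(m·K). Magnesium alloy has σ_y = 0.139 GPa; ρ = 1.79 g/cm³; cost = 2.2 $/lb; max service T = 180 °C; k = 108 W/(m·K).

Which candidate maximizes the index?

titanium alloy

Screen on constraints: cost ≤ 54 $/kg; max service T ≥ 148 °C; k ≥ 3.88 W/(m·K). Survivors: titanium alloy, magnesium alloy.
Convert each candidate to consistent units, then evaluate M:
  titanium alloy: σ_y = 813.6 MPa, ρ = 4430 kg/m³
  magnesium alloy: σ_y = 139.0 MPa, ρ = 1790 kg/m³
  titanium alloy: M = 19.7×10⁻³
  magnesium alloy: M = 15.0×10⁻³
Titanium alloy ranks first.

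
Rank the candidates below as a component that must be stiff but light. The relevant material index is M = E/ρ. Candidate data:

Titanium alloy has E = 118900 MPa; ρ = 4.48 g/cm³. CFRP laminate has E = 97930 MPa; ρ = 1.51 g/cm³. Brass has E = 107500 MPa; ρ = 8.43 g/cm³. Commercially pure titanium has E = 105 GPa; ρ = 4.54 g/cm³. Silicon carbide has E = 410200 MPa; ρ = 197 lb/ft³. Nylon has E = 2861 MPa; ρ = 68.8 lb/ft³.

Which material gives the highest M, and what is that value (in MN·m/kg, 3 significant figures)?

In SI units:
  titanium alloy: E = 118.9 GPa, ρ = 4480 kg/m³
  CFRP laminate: E = 97.93 GPa, ρ = 1510 kg/m³
  brass: E = 107.5 GPa, ρ = 8430 kg/m³
  commercially pure titanium: E = 105.0 GPa, ρ = 4540 kg/m³
  silicon carbide: E = 410.2 GPa, ρ = 3156 kg/m³
  nylon: E = 2.861 GPa, ρ = 1102 kg/m³
  silicon carbide: M = 130 MN·m/kg
  CFRP laminate: M = 64.9 MN·m/kg
  titanium alloy: M = 26.5 MN·m/kg
  commercially pure titanium: M = 23.1 MN·m/kg
  brass: M = 12.8 MN·m/kg
  nylon: M = 2.60 MN·m/kg
Highest index: silicon carbide.

silicon carbide, M = 130 MN·m/kg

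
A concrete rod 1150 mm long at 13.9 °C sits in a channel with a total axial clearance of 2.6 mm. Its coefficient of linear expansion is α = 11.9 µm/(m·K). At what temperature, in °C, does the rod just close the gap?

204 °C

α·L₀·ΔT = 2.6 mm ⇒ ΔT = 2.6 / (11.9×10⁻⁶ × 1150.0) = 190.0 K.
T = 13.9 + 190.0 = 203.9 °C.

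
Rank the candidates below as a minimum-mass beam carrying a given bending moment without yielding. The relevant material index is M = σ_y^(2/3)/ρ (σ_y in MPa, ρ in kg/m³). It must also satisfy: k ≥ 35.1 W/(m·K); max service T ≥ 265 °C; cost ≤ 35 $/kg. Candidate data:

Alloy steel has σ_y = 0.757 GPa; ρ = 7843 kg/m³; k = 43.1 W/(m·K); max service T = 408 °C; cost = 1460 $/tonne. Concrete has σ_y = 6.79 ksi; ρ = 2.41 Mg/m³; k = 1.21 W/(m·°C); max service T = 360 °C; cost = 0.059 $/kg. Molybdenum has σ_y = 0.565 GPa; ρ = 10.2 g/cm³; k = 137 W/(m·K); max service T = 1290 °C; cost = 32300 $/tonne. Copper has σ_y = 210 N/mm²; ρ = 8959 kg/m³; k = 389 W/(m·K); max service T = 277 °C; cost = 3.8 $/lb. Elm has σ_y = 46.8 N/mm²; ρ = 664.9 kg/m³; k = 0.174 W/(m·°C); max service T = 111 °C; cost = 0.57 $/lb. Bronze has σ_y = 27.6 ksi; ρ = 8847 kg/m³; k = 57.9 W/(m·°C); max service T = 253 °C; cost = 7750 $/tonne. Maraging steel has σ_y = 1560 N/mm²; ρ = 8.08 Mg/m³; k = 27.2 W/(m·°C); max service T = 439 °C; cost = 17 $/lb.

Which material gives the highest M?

Screen on constraints: k ≥ 35.1 W/(m·K); max service T ≥ 265 °C; cost ≤ 35 $/kg. Survivors: alloy steel, molybdenum, copper.
Convert each candidate to consistent units, then evaluate M:
  alloy steel: σ_y = 757.0 MPa, ρ = 7843 kg/m³
  molybdenum: σ_y = 565.0 MPa, ρ = 10200 kg/m³
  copper: σ_y = 210.0 MPa, ρ = 8959 kg/m³
  alloy steel: M = 10.6×10⁻³
  molybdenum: M = 6.70×10⁻³
  copper: M = 3.94×10⁻³
The maximum is for alloy steel.

alloy steel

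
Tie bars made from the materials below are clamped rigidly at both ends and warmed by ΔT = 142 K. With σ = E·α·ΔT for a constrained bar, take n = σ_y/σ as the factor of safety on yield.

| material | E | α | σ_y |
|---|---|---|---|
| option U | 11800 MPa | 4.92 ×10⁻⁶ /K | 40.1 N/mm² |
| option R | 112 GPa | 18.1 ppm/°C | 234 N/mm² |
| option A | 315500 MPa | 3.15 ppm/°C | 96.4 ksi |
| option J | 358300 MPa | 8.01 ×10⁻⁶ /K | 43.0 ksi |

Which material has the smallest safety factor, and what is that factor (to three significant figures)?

option J, n = 0.727

With everything in SI (GPa, ×10⁻⁶/K, MPa):
  option U: E = 11.80, α = 4.92, σ_y = 40.10 → σ = 8.24 MPa, n = 4.86
  option R: E = 112.0, α = 18.1, σ_y = 234.0 → σ = 288 MPa, n = 0.813
  option A: E = 315.5, α = 3.15, σ_y = 664.7 → σ = 141 MPa, n = 4.71
  option J: E = 358.3, α = 8.01, σ_y = 296.5 → σ = 408 MPa, n = 0.727
Option J has the lowest safety factor, n = 0.727.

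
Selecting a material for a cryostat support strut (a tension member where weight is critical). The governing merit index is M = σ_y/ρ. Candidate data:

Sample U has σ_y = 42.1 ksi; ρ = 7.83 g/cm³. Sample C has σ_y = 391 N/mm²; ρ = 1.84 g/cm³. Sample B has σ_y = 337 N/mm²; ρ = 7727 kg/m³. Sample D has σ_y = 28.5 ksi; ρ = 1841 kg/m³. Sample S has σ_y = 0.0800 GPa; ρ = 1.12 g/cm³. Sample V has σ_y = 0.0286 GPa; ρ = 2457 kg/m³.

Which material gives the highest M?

Putting every candidate on a common basis:
  sample U: σ_y = 290.3 MPa, ρ = 7830 kg/m³
  sample C: σ_y = 391.0 MPa, ρ = 1840 kg/m³
  sample B: σ_y = 337.0 MPa, ρ = 7727 kg/m³
  sample D: σ_y = 196.5 MPa, ρ = 1841 kg/m³
  sample S: σ_y = 80.00 MPa, ρ = 1120 kg/m³
  sample V: σ_y = 28.60 MPa, ρ = 2457 kg/m³
  sample C: M = 212 kN·m/kg
  sample D: M = 107 kN·m/kg
  sample S: M = 71.4 kN·m/kg
  sample B: M = 43.6 kN·m/kg
  sample U: M = 37.1 kN·m/kg
  sample V: M = 11.6 kN·m/kg
The maximum is for sample C.

sample C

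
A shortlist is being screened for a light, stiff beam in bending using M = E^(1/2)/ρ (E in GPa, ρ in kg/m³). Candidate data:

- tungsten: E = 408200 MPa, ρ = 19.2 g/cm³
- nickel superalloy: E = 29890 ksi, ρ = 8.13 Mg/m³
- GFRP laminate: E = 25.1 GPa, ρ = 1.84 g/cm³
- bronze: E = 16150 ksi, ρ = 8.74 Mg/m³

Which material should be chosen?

GFRP laminate

In SI units:
  tungsten: E = 408.2 GPa, ρ = 19200 kg/m³
  nickel superalloy: E = 206.1 GPa, ρ = 8130 kg/m³
  GFRP laminate: E = 25.10 GPa, ρ = 1840 kg/m³
  bronze: E = 111.4 GPa, ρ = 8740 kg/m³
  GFRP laminate: M = 2.72×10⁻³
  nickel superalloy: M = 1.77×10⁻³
  bronze: M = 1.21×10⁻³
  tungsten: M = 1.05×10⁻³
The maximum is for GFRP laminate.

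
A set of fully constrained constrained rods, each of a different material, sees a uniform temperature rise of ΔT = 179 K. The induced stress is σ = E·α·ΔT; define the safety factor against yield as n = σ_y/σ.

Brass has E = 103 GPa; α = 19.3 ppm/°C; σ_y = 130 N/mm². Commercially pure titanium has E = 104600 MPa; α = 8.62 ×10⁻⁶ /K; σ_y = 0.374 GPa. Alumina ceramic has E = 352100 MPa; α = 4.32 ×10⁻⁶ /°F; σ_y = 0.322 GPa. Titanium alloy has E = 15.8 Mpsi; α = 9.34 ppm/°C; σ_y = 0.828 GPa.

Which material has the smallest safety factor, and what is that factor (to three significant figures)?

In consistent units (E in GPa, α in ×10⁻⁶/K, σ_y in MPa):
  brass: E = 103.0, α = 19.3, σ_y = 130.0 → σ = 356 MPa, n = 0.365
  commercially pure titanium: E = 104.6, α = 8.62, σ_y = 374.0 → σ = 161 MPa, n = 2.32
  alumina ceramic: E = 352.1, α = 7.78, σ_y = 322.0 → σ = 490 MPa, n = 0.657
  titanium alloy: E = 108.9, α = 9.34, σ_y = 828.0 → σ = 182 MPa, n = 4.55
Smallest n: brass with n = 0.365.

brass, n = 0.365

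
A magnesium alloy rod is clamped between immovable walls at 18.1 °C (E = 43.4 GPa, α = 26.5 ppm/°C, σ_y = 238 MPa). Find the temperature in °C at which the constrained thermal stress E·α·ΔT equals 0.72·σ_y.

167 °C

E·α·ΔT = 171.4 MPa ⇒ ΔT = 171.4 / (43.40×10³ × 26.5×10⁻⁶) = 149.0 K.
T = 18.1 + 149.0 = 167.1 °C.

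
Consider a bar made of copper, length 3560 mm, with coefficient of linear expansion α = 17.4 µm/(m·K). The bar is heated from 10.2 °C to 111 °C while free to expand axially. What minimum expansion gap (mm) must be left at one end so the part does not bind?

ΔT = 111 − 10.2 = 100.8 K.
ΔL = α·L₀·ΔT = 17.4×10⁻⁶ × 3560 mm × 100.8 K = 6.24 mm.

6.24 mm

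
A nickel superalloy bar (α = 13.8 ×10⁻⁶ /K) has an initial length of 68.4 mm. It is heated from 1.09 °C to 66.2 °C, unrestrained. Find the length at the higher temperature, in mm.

ΔT = 66.2 − 1.09 = 65.11 K.
ΔL = α·L₀·ΔT = 13.8×10⁻⁶ × 68.4 mm × 65.11 K = 0.0615 mm.
L = L₀ + ΔL = 68.4 + 0.0615 = 68.461 mm.

68.461 mm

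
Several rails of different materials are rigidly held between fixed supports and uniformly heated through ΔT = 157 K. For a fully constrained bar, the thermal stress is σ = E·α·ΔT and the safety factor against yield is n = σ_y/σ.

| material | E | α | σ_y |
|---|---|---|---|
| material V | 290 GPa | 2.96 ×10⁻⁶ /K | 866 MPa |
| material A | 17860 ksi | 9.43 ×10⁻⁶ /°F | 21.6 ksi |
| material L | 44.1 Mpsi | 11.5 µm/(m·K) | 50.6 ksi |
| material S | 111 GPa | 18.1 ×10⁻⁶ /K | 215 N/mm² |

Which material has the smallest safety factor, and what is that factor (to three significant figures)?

material A, n = 0.454

Converting E to GPa, α to ×10⁻⁶/K, σ_y to MPa, then σ and n for each:
  material V: E = 290.0, α = 2.96, σ_y = 866.0 → σ = 135 MPa, n = 6.43
  material A: E = 123.1, α = 17.0, σ_y = 148.9 → σ = 328 MPa, n = 0.454
  material L: E = 304.1, α = 11.5, σ_y = 348.9 → σ = 549 MPa, n = 0.635
  material S: E = 111.0, α = 18.1, σ_y = 215.0 → σ = 315 MPa, n = 0.682
Material A has the lowest safety factor, n = 0.454.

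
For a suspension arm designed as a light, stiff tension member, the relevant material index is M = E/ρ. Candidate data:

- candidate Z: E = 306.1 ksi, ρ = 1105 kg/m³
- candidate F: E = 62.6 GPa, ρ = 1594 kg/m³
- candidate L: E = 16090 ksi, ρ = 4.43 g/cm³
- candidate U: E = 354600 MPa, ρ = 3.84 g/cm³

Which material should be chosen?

candidate U

Normalizing units and computing the index:
  candidate Z: E = 2.110 GPa, ρ = 1105 kg/m³
  candidate F: E = 62.60 GPa, ρ = 1594 kg/m³
  candidate L: E = 110.9 GPa, ρ = 4430 kg/m³
  candidate U: E = 354.6 GPa, ρ = 3840 kg/m³
  candidate U: M = 92.3 MN·m/kg
  candidate F: M = 39.3 MN·m/kg
  candidate L: M = 25.0 MN·m/kg
  candidate Z: M = 1.91 MN·m/kg
Candidate U ranks first.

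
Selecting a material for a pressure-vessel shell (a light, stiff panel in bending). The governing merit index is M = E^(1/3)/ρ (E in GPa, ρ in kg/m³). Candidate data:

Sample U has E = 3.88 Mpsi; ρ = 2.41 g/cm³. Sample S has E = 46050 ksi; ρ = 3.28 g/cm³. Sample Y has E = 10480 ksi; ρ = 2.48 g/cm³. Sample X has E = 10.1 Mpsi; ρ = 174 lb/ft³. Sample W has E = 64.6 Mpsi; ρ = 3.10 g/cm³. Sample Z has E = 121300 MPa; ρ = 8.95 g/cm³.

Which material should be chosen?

sample W

After converting to SI:
  sample U: E = 26.75 GPa, ρ = 2410 kg/m³
  sample S: E = 317.5 GPa, ρ = 3280 kg/m³
  sample Y: E = 72.26 GPa, ρ = 2480 kg/m³
  sample X: E = 69.64 GPa, ρ = 2787 kg/m³
  sample W: E = 445.4 GPa, ρ = 3100 kg/m³
  sample Z: E = 121.3 GPa, ρ = 8950 kg/m³
  sample W: M = 2.46×10⁻³
  sample S: M = 2.08×10⁻³
  sample Y: M = 1.68×10⁻³
  sample X: M = 1.48×10⁻³
  sample U: M = 1.24×10⁻³
  sample Z: M = 0.553×10⁻³
Highest index: sample W.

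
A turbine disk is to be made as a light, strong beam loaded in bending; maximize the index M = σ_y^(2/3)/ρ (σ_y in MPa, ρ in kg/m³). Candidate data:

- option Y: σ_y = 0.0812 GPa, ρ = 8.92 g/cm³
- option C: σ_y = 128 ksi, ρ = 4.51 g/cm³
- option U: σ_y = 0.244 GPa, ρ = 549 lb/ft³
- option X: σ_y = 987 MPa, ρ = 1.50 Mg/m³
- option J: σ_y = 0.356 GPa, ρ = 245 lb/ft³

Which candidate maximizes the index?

option X

Convert each candidate to consistent units, then evaluate M:
  option Y: σ_y = 81.20 MPa, ρ = 8920 kg/m³
  option C: σ_y = 882.5 MPa, ρ = 4510 kg/m³
  option U: σ_y = 244.0 MPa, ρ = 8794 kg/m³
  option X: σ_y = 987.0 MPa, ρ = 1500 kg/m³
  option J: σ_y = 356.0 MPa, ρ = 3925 kg/m³
  option X: M = 66.1×10⁻³
  option C: M = 20.4×10⁻³
  option J: M = 12.8×10⁻³
  option U: M = 4.44×10⁻³
  option Y: M = 2.10×10⁻³
Highest index: option X.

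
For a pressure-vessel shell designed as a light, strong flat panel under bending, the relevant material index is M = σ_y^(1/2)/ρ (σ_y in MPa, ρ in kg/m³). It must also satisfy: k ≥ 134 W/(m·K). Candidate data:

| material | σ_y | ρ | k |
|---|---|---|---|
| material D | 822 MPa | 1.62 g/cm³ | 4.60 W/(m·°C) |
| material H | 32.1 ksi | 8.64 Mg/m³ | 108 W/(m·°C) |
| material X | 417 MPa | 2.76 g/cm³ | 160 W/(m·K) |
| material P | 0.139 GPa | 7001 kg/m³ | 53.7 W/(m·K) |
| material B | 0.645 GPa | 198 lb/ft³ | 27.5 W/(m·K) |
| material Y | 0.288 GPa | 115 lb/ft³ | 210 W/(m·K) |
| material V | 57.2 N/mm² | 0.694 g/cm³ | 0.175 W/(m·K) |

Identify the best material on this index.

material Y

Screen on constraints: k ≥ 134 W/(m·K). Survivors: material X, material Y.
Convert each candidate to consistent units, then evaluate M:
  material X: σ_y = 417.0 MPa, ρ = 2760 kg/m³
  material Y: σ_y = 288.0 MPa, ρ = 1842 kg/m³
  material Y: M = 9.21×10⁻³
  material X: M = 7.40×10⁻³
Material Y ranks first.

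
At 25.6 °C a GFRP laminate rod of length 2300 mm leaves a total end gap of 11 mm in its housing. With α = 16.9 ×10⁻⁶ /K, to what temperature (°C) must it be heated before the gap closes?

309 °C

α·L₀·ΔT = 11.0 mm ⇒ ΔT = 11.0 / (16.9×10⁻⁶ × 2300.0) = 283.0 K.
T = 25.6 + 283.0 = 308.6 °C.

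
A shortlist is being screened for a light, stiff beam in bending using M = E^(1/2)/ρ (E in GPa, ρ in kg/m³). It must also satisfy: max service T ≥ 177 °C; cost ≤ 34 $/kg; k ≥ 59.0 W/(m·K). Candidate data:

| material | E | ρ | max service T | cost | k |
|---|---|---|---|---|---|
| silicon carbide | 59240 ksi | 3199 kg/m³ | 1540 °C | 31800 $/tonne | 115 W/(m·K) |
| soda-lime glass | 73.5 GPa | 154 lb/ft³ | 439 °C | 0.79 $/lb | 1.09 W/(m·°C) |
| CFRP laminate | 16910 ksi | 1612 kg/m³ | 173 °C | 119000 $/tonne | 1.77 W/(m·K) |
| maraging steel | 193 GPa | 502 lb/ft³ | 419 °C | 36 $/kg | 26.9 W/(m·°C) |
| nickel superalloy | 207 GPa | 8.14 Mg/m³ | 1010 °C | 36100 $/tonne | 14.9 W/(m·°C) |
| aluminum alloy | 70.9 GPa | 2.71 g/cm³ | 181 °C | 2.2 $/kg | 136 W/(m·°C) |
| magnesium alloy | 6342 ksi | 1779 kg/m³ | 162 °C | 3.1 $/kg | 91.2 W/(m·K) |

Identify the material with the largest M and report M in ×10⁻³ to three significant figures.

silicon carbide, M = 6.32×10⁻³

Screen on constraints: max service T ≥ 177 °C; cost ≤ 34 $/kg; k ≥ 59.0 W/(m·K). Survivors: silicon carbide, aluminum alloy.
Normalizing units and computing the index:
  silicon carbide: E = 408.4 GPa, ρ = 3199 kg/m³
  aluminum alloy: E = 70.90 GPa, ρ = 2710 kg/m³
  silicon carbide: M = 6.32×10⁻³
  aluminum alloy: M = 3.11×10⁻³
Silicon carbide has the largest M.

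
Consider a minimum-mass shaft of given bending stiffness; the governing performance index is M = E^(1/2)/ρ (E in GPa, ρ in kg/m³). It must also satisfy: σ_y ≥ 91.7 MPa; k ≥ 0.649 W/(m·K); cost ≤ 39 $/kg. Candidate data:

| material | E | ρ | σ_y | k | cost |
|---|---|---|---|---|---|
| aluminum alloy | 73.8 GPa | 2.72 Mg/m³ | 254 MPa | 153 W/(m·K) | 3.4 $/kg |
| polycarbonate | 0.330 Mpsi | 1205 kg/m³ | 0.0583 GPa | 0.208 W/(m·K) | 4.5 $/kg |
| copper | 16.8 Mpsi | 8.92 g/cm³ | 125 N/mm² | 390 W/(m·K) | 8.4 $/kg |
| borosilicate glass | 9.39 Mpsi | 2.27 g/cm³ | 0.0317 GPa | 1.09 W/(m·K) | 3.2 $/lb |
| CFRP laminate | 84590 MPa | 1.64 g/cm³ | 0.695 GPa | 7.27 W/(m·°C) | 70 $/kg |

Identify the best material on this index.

aluminum alloy

Screen on constraints: σ_y ≥ 91.7 MPa; k ≥ 0.649 W/(m·K); cost ≤ 39 $/kg. Survivors: aluminum alloy, copper.
Convert each candidate to consistent units, then evaluate M:
  aluminum alloy: E = 73.80 GPa, ρ = 2720 kg/m³
  copper: E = 115.8 GPa, ρ = 8920 kg/m³
  aluminum alloy: M = 3.16×10⁻³
  copper: M = 1.21×10⁻³
Aluminum alloy ranks first.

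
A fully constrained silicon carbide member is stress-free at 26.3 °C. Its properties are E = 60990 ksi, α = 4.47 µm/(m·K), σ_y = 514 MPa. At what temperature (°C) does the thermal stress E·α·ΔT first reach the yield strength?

E = 60990 ksi = 420.5 GPa.
E·α·ΔT = 514.0 MPa ⇒ ΔT = 514.0 / (420.5×10³ × 4.47×10⁻⁶) = 273.4 K.
T = 26.3 + 273.4 = 299.7 °C.

300 °C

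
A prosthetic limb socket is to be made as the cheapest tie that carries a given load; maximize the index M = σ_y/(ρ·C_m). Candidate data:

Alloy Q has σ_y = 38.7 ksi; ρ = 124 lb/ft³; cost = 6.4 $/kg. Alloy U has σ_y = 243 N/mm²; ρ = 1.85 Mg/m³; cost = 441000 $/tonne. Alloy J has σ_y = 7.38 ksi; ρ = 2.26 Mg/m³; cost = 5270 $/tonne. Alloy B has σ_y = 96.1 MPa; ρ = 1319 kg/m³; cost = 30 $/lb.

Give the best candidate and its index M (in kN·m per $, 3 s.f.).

After converting to SI:
  alloy Q: σ_y = 266.8 MPa, ρ = 1986 kg/m³, cost = 6.400 $/kg
  alloy U: σ_y = 243.0 MPa, ρ = 1850 kg/m³, cost = 441.0 $/kg
  alloy J: σ_y = 50.88 MPa, ρ = 2260 kg/m³, cost = 5.270 $/kg
  alloy B: σ_y = 96.10 MPa, ρ = 1319 kg/m³, cost = 66.14 $/kg
  alloy Q: M = 21.0 kN·m per $
  alloy J: M = 4.27 kN·m per $
  alloy B: M = 1.10 kN·m per $
  alloy U: M = 0.298 kN·m per $
Alloy Q ranks first.

alloy Q, M = 21.0 kN·m per $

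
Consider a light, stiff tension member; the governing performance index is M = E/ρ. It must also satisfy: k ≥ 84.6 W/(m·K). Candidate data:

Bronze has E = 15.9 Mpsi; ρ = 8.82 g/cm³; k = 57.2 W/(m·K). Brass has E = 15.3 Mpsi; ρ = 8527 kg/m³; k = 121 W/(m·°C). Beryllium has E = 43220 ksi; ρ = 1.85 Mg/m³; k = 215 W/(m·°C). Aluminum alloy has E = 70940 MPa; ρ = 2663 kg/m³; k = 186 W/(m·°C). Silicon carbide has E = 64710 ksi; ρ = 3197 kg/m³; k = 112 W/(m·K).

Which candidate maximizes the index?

beryllium

Screen on constraints: k ≥ 84.6 W/(m·K). Survivors: brass, beryllium, aluminum alloy, silicon carbide.
Normalizing units and computing the index:
  brass: E = 105.5 GPa, ρ = 8527 kg/m³
  beryllium: E = 298.0 GPa, ρ = 1850 kg/m³
  aluminum alloy: E = 70.94 GPa, ρ = 2663 kg/m³
  silicon carbide: E = 446.2 GPa, ρ = 3197 kg/m³
  beryllium: M = 161 MN·m/kg
  silicon carbide: M = 140 MN·m/kg
  aluminum alloy: M = 26.6 MN·m/kg
  brass: M = 12.4 MN·m/kg
Beryllium has the largest M.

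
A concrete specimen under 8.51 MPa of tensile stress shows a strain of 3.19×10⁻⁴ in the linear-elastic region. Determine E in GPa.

26.7 GPa

E = σ/ε = 8.51 MPa / 3.19×10⁻⁴ = 26680 MPa = 26.7 GPa.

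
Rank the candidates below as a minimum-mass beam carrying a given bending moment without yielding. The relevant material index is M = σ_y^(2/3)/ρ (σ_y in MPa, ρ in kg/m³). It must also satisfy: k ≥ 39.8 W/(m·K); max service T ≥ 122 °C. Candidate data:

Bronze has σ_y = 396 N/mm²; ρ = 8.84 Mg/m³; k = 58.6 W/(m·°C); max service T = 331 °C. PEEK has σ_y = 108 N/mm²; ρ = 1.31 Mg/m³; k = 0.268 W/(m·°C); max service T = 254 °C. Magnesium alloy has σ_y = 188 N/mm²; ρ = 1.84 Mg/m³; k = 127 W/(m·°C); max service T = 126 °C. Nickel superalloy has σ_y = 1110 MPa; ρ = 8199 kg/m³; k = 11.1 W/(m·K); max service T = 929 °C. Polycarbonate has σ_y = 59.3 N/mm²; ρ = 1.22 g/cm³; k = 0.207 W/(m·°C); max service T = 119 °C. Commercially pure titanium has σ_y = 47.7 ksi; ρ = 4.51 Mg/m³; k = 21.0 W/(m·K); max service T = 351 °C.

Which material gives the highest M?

magnesium alloy

Screen on constraints: k ≥ 39.8 W/(m·K); max service T ≥ 122 °C. Survivors: bronze, magnesium alloy.
Normalizing units and computing the index:
  bronze: σ_y = 396.0 MPa, ρ = 8840 kg/m³
  magnesium alloy: σ_y = 188.0 MPa, ρ = 1840 kg/m³
  magnesium alloy: M = 17.8×10⁻³
  bronze: M = 6.10×10⁻³
Highest index: magnesium alloy.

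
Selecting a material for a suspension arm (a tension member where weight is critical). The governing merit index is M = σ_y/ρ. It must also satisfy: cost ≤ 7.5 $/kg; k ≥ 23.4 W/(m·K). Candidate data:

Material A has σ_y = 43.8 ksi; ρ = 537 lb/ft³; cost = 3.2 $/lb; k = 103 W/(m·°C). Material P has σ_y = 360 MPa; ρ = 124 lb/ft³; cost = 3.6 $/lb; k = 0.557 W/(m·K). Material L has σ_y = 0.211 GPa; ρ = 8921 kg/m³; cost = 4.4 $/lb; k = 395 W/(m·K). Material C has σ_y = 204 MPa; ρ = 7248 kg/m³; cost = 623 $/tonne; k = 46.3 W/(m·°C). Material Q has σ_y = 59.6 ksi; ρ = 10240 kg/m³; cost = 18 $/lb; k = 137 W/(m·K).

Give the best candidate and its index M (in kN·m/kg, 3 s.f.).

Screen on constraints: cost ≤ 7.5 $/kg; k ≥ 23.4 W/(m·K). Survivors: material A, material C.
Normalizing units and computing the index:
  material A: σ_y = 302.0 MPa, ρ = 8602 kg/m³
  material C: σ_y = 204.0 MPa, ρ = 7248 kg/m³
  material A: M = 35.1 kN·m/kg
  material C: M = 28.1 kN·m/kg
Material A ranks first.

material A, M = 35.1 kN·m/kg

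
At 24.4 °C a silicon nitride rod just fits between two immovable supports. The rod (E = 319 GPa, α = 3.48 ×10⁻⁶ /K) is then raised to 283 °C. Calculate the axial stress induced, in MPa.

ΔT = 258.6 K. Constrained thermal stress σ = E·α·ΔT = 319.0×10³ MPa × 3.48×10⁻⁶ × 258.6 = 287 MPa (compressive).

287 MPa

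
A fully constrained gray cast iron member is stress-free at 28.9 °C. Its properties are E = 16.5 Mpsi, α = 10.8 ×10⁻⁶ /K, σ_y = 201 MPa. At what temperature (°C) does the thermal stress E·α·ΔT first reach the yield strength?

192 °C

E = 16.5 Mpsi = 113.8 GPa.
E·α·ΔT = 201.0 MPa ⇒ ΔT = 201.0 / (113.8×10³ × 10.8×10⁻⁶) = 163.6 K.
T = 28.9 + 163.6 = 192.5 °C.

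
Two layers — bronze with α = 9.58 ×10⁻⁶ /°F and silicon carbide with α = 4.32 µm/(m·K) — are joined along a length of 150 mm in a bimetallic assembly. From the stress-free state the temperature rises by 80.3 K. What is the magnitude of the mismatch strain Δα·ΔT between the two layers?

bronze: α = 9.58×10⁻⁶/°F × 9/5 = 17.2×10⁻⁶/K.
Δα = |17.2 − 4.32|×10⁻⁶/K = 12.9×10⁻⁶/K.
Mismatch strain = Δα·ΔT = 12.9×10⁻⁶ × 80.3 = 1.04×10⁻³.

1.04×10⁻³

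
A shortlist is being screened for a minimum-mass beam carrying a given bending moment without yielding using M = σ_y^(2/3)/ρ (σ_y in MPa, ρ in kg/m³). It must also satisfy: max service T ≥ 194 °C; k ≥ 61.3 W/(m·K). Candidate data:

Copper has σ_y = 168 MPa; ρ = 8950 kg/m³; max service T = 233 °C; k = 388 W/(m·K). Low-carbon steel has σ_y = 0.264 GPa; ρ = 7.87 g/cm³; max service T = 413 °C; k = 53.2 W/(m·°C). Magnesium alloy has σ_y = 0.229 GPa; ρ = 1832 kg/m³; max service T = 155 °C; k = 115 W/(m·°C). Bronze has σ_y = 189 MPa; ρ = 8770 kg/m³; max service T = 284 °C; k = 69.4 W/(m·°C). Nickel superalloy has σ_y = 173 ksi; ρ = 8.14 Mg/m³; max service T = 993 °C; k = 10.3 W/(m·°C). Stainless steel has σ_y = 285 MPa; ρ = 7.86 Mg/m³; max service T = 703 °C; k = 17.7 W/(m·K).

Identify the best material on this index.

Screen on constraints: max service T ≥ 194 °C; k ≥ 61.3 W/(m·K). Survivors: copper, bronze.
In SI units:
  copper: σ_y = 168.0 MPa, ρ = 8950 kg/m³
  bronze: σ_y = 189.0 MPa, ρ = 8770 kg/m³
  bronze: M = 3.76×10⁻³
  copper: M = 3.40×10⁻³
Bronze ranks first.

bronze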